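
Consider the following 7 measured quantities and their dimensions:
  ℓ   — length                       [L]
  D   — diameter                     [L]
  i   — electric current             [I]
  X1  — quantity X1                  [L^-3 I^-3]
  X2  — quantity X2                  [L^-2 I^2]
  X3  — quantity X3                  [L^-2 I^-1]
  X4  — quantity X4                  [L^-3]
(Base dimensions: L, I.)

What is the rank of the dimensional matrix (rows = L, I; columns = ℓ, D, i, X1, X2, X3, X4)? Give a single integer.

2

Write exponents as rows L,I / cols ℓ,D,i,X1,X2,X3,X4:
  L: [ 1  1  0 -3 -2 -2 -3]
  I: [ 0  0  1 -3  2 -1  0]
Row reduction gives pivot columns ℓ,i; rank = 2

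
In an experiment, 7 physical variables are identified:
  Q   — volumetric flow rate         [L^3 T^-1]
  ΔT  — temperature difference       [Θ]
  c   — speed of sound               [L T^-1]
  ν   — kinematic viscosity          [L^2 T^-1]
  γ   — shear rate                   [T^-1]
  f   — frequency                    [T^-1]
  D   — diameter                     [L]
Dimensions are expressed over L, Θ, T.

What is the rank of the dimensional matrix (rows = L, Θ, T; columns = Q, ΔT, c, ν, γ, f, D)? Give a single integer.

3

Exponent matrix [L,Θ,T] × [Q,ΔT,c,ν,γ,f,D]:
  L: [ 3  0  1  2  0  0  1]
  Θ: [ 0  1  0  0  0  0  0]
  T: [-1  0 -1 -1 -1 -1  0]
Echelon form has 3 nonzero rows (pivots: Q,ΔT,c)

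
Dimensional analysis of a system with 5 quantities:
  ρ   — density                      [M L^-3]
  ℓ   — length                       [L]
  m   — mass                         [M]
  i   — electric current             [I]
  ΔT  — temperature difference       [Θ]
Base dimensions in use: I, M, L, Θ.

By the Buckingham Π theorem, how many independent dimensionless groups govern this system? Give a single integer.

1

Dimensional matrix (I×M×L×Θ by ρ×ℓ×m×i×ΔT):
  I: [ 0  0  0  1  0]
  M: [ 1  0  1  0  0]
  L: [-3  1  0  0  0]
  Θ: [ 0  0  0  0  1]
Row reduction gives pivot columns ρ,ℓ,i,ΔT; rank = 4
5 vars − rank 4 = 1 Π group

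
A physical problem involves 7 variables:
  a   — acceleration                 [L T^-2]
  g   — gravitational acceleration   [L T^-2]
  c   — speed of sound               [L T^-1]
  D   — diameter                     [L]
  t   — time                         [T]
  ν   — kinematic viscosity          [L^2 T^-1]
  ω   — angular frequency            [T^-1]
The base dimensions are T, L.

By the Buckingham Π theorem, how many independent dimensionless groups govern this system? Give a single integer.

Write exponents as rows T,L / cols a,g,c,D,t,ν,ω:
  T: [-2 -2 -1  0  1 -1 -1]
  L: [ 1  1  1  1  0  2  0]
Row reduction gives pivot columns a,c; rank = 2
7 vars − rank 2 = 5 Π groups

5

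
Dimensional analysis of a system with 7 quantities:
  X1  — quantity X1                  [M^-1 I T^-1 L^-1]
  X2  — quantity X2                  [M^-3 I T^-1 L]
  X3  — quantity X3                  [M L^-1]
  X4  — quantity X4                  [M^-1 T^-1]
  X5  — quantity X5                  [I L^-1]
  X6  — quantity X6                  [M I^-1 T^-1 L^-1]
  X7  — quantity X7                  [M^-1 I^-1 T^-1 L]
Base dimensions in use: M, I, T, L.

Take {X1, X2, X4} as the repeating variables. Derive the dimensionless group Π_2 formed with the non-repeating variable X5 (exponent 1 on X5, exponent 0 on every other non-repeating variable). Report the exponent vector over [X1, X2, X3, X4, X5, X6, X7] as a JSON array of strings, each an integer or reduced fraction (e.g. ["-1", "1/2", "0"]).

Exponent matrix [M,I,T,L] × [X1,X2,X3,X4,X5,X6,X7]:
  M: [-1 -3  1 -1  0  1 -1]
  I: [ 1  1  0  0  1 -1 -1]
  T: [-1 -1  0 -1  0 -1 -1]
  L: [-1  1 -1  0 -1 -1  1]
Row reduction gives pivot columns X1,X2,X4; rank = 3
Pivot set = {X1,X2,X4}, free = {X3,X5,X6,X7}
RREF:
  r0: [   1    0  1/2    0    1    0   -1]
  r1: [   0    1 -1/2    0    0   -1    0]
  r2: [   0    0    0    1   -1    2    2]
  r3: [   0    0    0    0    0    0    0]
Fix exponent of X5 at 1, X3 at 0, X6 at 0, X7 at 0; solve each RREF row for its pivot's exponent:
  r0: exp(X1) + (1)·1 = 0 ⇒ exp(X1) = -1
  r1: exp(X2) + (0)·1 = 0 ⇒ exp(X2) = 0
  r2: exp(X4) + (-1)·1 = 0 ⇒ exp(X4) = 1
Π_2 = X1^-1 · X4 · X5

["-1", "0", "0", "1", "1", "0", "0"]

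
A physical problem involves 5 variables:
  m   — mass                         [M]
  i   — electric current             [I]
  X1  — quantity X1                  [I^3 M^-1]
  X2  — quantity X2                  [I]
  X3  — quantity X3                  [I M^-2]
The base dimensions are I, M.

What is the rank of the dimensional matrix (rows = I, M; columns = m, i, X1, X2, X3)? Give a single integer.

2

Exponent matrix [I,M] × [m,i,X1,X2,X3]:
  I: [ 0  1  3  1  1]
  M: [ 1  0 -1  0 -2]
Row reduction gives pivot columns m,i; rank = 2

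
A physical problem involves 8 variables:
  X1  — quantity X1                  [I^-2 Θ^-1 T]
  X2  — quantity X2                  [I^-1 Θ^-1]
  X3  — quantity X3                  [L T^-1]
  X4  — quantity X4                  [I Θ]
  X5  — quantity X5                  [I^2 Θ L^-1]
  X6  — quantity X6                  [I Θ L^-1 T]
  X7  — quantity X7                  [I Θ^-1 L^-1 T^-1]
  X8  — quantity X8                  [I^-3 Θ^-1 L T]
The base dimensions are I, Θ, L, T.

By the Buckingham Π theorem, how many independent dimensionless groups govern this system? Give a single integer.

Write exponents as rows I,Θ,L,T / cols X1,X2,X3,X4,X5,X6,X7,X8:
  I: [-2 -1  0  1  2  1  1 -3]
  Θ: [-1 -1  0  1  1  1 -1 -1]
  L: [ 0  0  1  0 -1 -1 -1  1]
  T: [ 1  0 -1  0  0  1 -1  1]
Echelon form has 3 nonzero rows (pivots: X1,X2,X3)
n=8, r=3 ⇒ 5 dimensionless groups

5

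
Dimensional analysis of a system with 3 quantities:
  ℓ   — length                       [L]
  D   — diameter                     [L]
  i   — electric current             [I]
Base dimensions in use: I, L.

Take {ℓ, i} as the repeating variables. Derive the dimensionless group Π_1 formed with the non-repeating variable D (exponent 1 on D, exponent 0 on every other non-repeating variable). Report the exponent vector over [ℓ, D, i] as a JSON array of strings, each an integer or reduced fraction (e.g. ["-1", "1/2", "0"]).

Write exponents as rows I,L / cols ℓ,D,i:
  I: [ 0  0  1]
  L: [ 1  1  0]
Row reduction gives pivot columns ℓ,i; rank = 2
Pivot set = {ℓ,i}, free = {D}
RREF:
  r0: [   1    1    0]
  r1: [   0    0    1]
Fix exponent of D at 1; solve each RREF row for its pivot's exponent:
  r0: exp(ℓ) + (1)·1 = 0 ⇒ exp(ℓ) = -1
  r1: exp(i) + (0)·1 = 0 ⇒ exp(i) = 0
Π_1 = ℓ^-1 · D

["-1", "1", "0"]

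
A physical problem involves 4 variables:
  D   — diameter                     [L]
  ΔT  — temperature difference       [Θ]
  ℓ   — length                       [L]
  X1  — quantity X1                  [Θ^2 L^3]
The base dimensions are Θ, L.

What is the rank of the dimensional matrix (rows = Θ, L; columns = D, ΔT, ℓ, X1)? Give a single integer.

2

Dimensional matrix (Θ×L by D×ΔT×ℓ×X1):
  Θ: [ 0  1  0  2]
  L: [ 1  0  1  3]
Echelon form has 2 nonzero rows (pivots: D,ΔT)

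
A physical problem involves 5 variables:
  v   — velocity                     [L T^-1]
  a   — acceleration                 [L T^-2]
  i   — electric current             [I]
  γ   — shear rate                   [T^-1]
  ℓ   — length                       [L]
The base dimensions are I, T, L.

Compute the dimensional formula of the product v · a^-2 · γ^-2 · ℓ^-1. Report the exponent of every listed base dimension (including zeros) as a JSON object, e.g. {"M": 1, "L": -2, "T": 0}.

Dimensional matrix (I×T×L by v×a×i×γ×ℓ):
  I: [ 0  0  1  0  0]
  T: [-1 -2  0 -1  0]
  L: [ 1  1  0  0  1]
  [I]: (1)·0+(-2)·0+(-2)·0+(-1)·0 = 0
  [T]: (1)·-1+(-2)·-2+(-2)·-1+(-1)·0 = 5
  [L]: (1)·1+(-2)·1+(-2)·0+(-1)·1 = -2
⇒ T^5 L^-2

{"I": 0, "T": 5, "L": -2}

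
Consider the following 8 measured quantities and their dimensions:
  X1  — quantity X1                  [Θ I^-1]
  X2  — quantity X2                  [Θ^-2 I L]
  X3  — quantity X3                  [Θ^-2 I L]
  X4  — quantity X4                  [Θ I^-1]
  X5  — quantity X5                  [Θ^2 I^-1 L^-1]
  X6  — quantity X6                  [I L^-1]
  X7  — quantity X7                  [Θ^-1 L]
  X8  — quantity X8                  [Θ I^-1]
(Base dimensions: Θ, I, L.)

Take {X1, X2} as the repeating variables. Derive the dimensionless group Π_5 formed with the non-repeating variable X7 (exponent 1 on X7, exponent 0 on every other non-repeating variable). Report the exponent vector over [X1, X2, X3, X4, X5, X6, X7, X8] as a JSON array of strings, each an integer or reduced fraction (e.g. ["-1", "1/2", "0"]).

Exponent matrix [Θ,I,L] × [X1,X2,X3,X4,X5,X6,X7,X8]:
  Θ: [ 1 -2 -2  1  2  0 -1  1]
  I: [-1  1  1 -1 -1  1  0 -1]
  L: [ 0  1  1  0 -1 -1  1  0]
Echelon form has 2 nonzero rows (pivots: X1,X2)
Pivot set = {X1,X2}, free = {X3,X4,X5,X6,X7,X8}
RREF:
  r0: [   1    0    0    1    0   -2    1    1]
  r1: [   0    1    1    0   -1   -1    1    0]
  r2: [   0    0    0    0    0    0    0    0]
Fix exponent of X7 at 1, X3 at 0, X4 at 0, X5 at 0, X6 at 0, X8 at 0; solve each RREF row for its pivot's exponent:
  r0: exp(X1) + (1)·1 = 0 ⇒ exp(X1) = -1
  r1: exp(X2) + (1)·1 = 0 ⇒ exp(X2) = -1
Π_5 = X1^-1 · X2^-1 · X7

["-1", "-1", "0", "0", "0", "0", "1", "0"]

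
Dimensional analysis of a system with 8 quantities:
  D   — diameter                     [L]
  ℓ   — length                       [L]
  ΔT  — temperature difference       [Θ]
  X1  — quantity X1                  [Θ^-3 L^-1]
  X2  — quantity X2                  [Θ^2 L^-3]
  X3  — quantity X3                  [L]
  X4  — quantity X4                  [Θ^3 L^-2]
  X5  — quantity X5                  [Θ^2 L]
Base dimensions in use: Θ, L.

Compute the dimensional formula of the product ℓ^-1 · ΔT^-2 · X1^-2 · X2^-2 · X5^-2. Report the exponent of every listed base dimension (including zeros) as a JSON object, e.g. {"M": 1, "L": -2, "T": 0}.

Write exponents as rows Θ,L / cols D,ℓ,ΔT,X1,X2,X3,X4,X5:
  Θ: [ 0  0  1 -3  2  0  3  2]
  L: [ 1  1  0 -1 -3  1 -2  1]
  [Θ]: (-1)·0+(-2)·1+(-2)·-3+(-2)·2+(-2)·2 = -4
  [L]: (-1)·1+(-2)·0+(-2)·-1+(-2)·-3+(-2)·1 = 5
⇒ Θ^-4 L^5

{"Θ": -4, "L": 5}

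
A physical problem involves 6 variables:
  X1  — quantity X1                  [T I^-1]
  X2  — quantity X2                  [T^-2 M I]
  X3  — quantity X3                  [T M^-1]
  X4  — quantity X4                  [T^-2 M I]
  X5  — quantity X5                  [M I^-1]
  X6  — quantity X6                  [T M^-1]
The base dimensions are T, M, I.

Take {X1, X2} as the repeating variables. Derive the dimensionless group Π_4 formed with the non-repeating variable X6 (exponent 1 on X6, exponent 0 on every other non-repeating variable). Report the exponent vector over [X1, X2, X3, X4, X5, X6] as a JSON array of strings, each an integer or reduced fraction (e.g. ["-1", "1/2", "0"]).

["1", "1", "0", "0", "0", "1"]

Write exponents as rows T,M,I / cols X1,X2,X3,X4,X5,X6:
  T: [ 1 -2  1 -2  0  1]
  M: [ 0  1 -1  1  1 -1]
  I: [-1  1  0  1 -1  0]
RREF → pivots at {X1,X2} ⇒ r = 2
Pivot set = {X1,X2}, free = {X3,X4,X5,X6}
RREF:
  r0: [   1    0   -1    0    2   -1]
  r1: [   0    1   -1    1    1   -1]
  r2: [   0    0    0    0    0    0]
Fix exponent of X6 at 1, X3 at 0, X4 at 0, X5 at 0; solve each RREF row for its pivot's exponent:
  r0: exp(X1) + (-1)·1 = 0 ⇒ exp(X1) = 1
  r1: exp(X2) + (-1)·1 = 0 ⇒ exp(X2) = 1
Π_4 = X1 · X2 · X6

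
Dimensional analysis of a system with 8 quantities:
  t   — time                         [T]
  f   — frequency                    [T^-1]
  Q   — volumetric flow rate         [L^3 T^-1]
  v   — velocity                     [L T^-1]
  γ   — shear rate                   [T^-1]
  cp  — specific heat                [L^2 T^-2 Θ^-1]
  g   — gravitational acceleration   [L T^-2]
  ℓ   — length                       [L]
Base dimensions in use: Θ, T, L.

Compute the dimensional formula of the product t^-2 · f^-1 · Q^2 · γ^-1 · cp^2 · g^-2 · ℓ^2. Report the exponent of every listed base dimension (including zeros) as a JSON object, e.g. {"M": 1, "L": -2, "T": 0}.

Exponent matrix [Θ,T,L] × [t,f,Q,v,γ,cp,g,ℓ]:
  Θ: [ 0  0  0  0  0 -1  0  0]
  T: [ 1 -1 -1 -1 -1 -2 -2  0]
  L: [ 0  0  3  1  0  2  1  1]
  [Θ]: (-2)·0+(-1)·0+(2)·0+(-1)·0+(2)·-1+(-2)·0+(2)·0 = -2
  [T]: (-2)·1+(-1)·-1+(2)·-1+(-1)·-1+(2)·-2+(-2)·-2+(2)·0 = -2
  [L]: (-2)·0+(-1)·0+(2)·3+(-1)·0+(2)·2+(-2)·1+(2)·1 = 10
⇒ Θ^-2 T^-2 L^10

{"Θ": -2, "T": -2, "L": 10}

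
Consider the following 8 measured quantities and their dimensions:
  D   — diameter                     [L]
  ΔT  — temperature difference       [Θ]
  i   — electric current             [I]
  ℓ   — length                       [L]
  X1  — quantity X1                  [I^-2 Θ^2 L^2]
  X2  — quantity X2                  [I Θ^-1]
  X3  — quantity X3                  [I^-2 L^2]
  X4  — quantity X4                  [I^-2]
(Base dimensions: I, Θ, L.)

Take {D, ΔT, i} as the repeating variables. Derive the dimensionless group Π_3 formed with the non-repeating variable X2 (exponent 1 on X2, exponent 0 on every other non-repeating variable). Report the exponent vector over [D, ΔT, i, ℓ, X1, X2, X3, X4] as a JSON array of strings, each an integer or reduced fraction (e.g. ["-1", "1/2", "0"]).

["0", "1", "-1", "0", "0", "1", "0", "0"]

Exponent matrix [I,Θ,L] × [D,ΔT,i,ℓ,X1,X2,X3,X4]:
  I: [ 0  0  1  0 -2  1 -2 -2]
  Θ: [ 0  1  0  0  2 -1  0  0]
  L: [ 1  0  0  1  2  0  2  0]
Echelon form has 3 nonzero rows (pivots: D,ΔT,i)
Pivot set = {D,ΔT,i}, free = {ℓ,X1,X2,X3,X4}
RREF:
  r0: [   1    0    0    1    2    0    2    0]
  r1: [   0    1    0    0    2   -1    0    0]
  r2: [   0    0    1    0   -2    1   -2   -2]
Fix exponent of X2 at 1, ℓ at 0, X1 at 0, X3 at 0, X4 at 0; solve each RREF row for its pivot's exponent:
  r0: exp(D) + (0)·1 = 0 ⇒ exp(D) = 0
  r1: exp(ΔT) + (-1)·1 = 0 ⇒ exp(ΔT) = 1
  r2: exp(i) + (1)·1 = 0 ⇒ exp(i) = -1
Π_3 = ΔT · i^-1 · X2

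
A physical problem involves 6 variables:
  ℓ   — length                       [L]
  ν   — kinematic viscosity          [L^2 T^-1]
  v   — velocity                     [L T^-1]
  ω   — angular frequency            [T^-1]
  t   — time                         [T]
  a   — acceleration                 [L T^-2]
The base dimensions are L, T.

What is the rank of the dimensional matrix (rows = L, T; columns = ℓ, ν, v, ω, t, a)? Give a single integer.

2

Dimensional matrix (L×T by ℓ×ν×v×ω×t×a):
  L: [ 1  2  1  0  0  1]
  T: [ 0 -1 -1 -1  1 -2]
Row reduction gives pivot columns ℓ,ν; rank = 2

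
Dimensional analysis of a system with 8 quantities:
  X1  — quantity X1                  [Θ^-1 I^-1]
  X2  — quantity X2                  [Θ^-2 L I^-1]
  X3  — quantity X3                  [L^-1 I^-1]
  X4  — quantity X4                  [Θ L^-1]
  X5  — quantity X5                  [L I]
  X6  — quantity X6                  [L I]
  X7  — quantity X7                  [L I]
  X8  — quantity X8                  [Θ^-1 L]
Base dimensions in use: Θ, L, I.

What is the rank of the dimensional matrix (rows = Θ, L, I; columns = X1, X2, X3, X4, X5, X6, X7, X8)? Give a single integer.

2

Exponent matrix [Θ,L,I] × [X1,X2,X3,X4,X5,X6,X7,X8]:
  Θ: [-1 -2  0  1  0  0  0 -1]
  L: [ 0  1 -1 -1  1  1  1  1]
  I: [-1 -1 -1  0  1  1  1  0]
Echelon form has 2 nonzero rows (pivots: X1,X2)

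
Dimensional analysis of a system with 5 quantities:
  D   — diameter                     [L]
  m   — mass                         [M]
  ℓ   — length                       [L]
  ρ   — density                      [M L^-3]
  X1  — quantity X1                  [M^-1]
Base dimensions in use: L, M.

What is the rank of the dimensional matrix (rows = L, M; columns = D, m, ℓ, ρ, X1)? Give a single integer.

Exponent matrix [L,M] × [D,m,ℓ,ρ,X1]:
  L: [ 1  0  1 -3  0]
  M: [ 0  1  0  1 -1]
Echelon form has 2 nonzero rows (pivots: D,m)

2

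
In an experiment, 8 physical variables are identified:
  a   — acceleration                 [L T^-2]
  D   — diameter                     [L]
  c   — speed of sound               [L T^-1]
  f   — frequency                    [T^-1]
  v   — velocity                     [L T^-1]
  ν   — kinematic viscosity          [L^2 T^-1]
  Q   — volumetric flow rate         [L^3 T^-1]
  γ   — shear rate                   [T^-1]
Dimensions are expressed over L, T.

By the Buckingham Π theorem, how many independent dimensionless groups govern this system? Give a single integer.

Write exponents as rows L,T / cols a,D,c,f,v,ν,Q,γ:
  L: [ 1  1  1  0  1  2  3  0]
  T: [-2  0 -1 -1 -1 -1 -1 -1]
Echelon form has 2 nonzero rows (pivots: a,D)
8 vars − rank 2 = 6 Π groups

6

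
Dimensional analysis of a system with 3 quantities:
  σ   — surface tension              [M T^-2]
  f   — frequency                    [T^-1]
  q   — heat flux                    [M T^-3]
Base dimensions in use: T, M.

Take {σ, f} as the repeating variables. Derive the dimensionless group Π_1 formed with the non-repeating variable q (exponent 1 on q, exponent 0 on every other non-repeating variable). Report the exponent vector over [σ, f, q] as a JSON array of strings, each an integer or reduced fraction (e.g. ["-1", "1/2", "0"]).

["-1", "-1", "1"]

Write exponents as rows T,M / cols σ,f,q:
  T: [-2 -1 -3]
  M: [ 1  0  1]
Row reduction gives pivot columns σ,f; rank = 2
Pivot set = {σ,f}, free = {q}
RREF:
  r0: [   1    0    1]
  r1: [   0    1    1]
Fix exponent of q at 1; solve each RREF row for its pivot's exponent:
  r0: exp(σ) + (1)·1 = 0 ⇒ exp(σ) = -1
  r1: exp(f) + (1)·1 = 0 ⇒ exp(f) = -1
Π_1 = σ^-1 · f^-1 · q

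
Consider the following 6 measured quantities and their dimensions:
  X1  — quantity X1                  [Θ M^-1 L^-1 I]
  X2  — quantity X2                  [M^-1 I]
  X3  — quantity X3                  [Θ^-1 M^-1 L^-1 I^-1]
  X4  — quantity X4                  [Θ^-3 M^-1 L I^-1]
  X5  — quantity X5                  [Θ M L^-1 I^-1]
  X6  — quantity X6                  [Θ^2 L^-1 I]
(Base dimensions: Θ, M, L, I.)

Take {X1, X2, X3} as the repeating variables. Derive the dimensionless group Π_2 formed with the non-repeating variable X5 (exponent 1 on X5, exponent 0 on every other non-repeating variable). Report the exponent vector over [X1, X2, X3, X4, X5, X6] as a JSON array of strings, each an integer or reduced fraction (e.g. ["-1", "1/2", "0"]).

Dimensional matrix (Θ×M×L×I by X1×X2×X3×X4×X5×X6):
  Θ: [ 1  0 -1 -3  1  2]
  M: [-1 -1 -1 -1  1  0]
  L: [-1  0 -1  1 -1 -1]
  I: [ 1  1 -1 -1 -1  1]
Row reduction gives pivot columns X1,X2,X3; rank = 3
Pivot set = {X1,X2,X3}, free = {X4,X5,X6}
RREF:
  r0: [   1    0    0   -2    1  3/2]
  r1: [   0    1    0    2   -2   -1]
  r2: [   0    0    1    1    0 -1/2]
  r3: [   0    0    0    0    0    0]
Fix exponent of X5 at 1, X4 at 0, X6 at 0; solve each RREF row for its pivot's exponent:
  r0: exp(X1) + (1)·1 = 0 ⇒ exp(X1) = -1
  r1: exp(X2) + (-2)·1 = 0 ⇒ exp(X2) = 2
  r2: exp(X3) + (0)·1 = 0 ⇒ exp(X3) = 0
Π_2 = X1^-1 · X2^2 · X5

["-1", "2", "0", "0", "1", "0"]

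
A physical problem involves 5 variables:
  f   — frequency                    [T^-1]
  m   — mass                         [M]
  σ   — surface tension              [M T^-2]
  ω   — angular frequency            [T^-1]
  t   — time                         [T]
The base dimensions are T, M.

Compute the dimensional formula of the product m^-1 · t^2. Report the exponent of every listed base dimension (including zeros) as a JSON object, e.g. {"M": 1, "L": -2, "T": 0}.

Write exponents as rows T,M / cols f,m,σ,ω,t:
  T: [-1  0 -2 -1  1]
  M: [ 0  1  1  0  0]
  [T]: (-1)·0+(2)·1 = 2
  [M]: (-1)·1+(2)·0 = -1
⇒ T^2 M^-1

{"T": 2, "M": -1}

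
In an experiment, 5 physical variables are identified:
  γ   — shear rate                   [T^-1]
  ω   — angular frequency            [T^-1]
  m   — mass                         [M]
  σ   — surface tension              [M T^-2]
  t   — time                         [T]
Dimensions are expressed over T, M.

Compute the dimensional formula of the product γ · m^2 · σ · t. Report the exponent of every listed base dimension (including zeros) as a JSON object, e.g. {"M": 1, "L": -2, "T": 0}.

{"T": -2, "M": 3}

Dimensional matrix (T×M by γ×ω×m×σ×t):
  T: [-1 -1  0 -2  1]
  M: [ 0  0  1  1  0]
  [T]: (1)·-1+(2)·0+(1)·-2+(1)·1 = -2
  [M]: (1)·0+(2)·1+(1)·1+(1)·0 = 3
⇒ T^-2 M^3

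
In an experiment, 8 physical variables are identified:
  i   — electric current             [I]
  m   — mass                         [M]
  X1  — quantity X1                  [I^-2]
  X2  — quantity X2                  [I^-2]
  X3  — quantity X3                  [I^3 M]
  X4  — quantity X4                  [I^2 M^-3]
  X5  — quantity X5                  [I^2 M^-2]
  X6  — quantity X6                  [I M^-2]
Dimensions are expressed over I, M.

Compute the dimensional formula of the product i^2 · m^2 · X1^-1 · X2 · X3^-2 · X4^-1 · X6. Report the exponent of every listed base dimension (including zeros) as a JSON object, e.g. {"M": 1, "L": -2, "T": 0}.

Write exponents as rows I,M / cols i,m,X1,X2,X3,X4,X5,X6:
  I: [ 1  0 -2 -2  3  2  2  1]
  M: [ 0  1  0  0  1 -3 -2 -2]
  [I]: (2)·1+(2)·0+(-1)·-2+(1)·-2+(-2)·3+(-1)·2+(1)·1 = -5
  [M]: (2)·0+(2)·1+(-1)·0+(1)·0+(-2)·1+(-1)·-3+(1)·-2 = 1
⇒ I^-5 M

{"I": -5, "M": 1}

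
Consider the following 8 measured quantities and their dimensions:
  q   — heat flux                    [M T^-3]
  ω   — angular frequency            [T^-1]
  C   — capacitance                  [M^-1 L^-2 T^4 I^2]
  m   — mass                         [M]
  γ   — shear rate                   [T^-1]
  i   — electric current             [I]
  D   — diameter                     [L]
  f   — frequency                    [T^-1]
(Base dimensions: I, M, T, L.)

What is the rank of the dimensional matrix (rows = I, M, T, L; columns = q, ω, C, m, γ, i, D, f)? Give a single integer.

4

Exponent matrix [I,M,T,L] × [q,ω,C,m,γ,i,D,f]:
  I: [ 0  0  2  0  0  1  0  0]
  M: [ 1  0 -1  1  0  0  0  0]
  T: [-3 -1  4  0 -1  0  0 -1]
  L: [ 0  0 -2  0  0  0  1  0]
Row reduction gives pivot columns q,ω,C,i; rank = 4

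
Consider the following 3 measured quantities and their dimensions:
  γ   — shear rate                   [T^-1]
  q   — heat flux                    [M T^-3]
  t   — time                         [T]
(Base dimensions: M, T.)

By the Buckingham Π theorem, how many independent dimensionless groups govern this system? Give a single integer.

Dimensional matrix (M×T by γ×q×t):
  M: [ 0  1  0]
  T: [-1 -3  1]
Echelon form has 2 nonzero rows (pivots: γ,q)
n=3, r=2 ⇒ 1 dimensionless group

1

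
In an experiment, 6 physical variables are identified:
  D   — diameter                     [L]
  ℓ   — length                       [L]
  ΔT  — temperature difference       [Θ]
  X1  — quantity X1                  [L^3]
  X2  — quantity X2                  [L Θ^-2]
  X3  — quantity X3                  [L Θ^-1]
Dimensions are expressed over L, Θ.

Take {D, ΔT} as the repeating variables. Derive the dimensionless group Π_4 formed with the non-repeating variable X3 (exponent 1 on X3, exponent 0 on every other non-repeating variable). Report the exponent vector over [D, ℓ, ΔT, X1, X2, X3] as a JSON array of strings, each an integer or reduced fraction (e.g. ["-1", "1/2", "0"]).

Dimensional matrix (L×Θ by D×ℓ×ΔT×X1×X2×X3):
  L: [ 1  1  0  3  1  1]
  Θ: [ 0  0  1  0 -2 -1]
Row reduction gives pivot columns D,ΔT; rank = 2
Pivot set = {D,ΔT}, free = {ℓ,X1,X2,X3}
RREF:
  r0: [   1    1    0    3    1    1]
  r1: [   0    0    1    0   -2   -1]
Fix exponent of X3 at 1, ℓ at 0, X1 at 0, X2 at 0; solve each RREF row for its pivot's exponent:
  r0: exp(D) + (1)·1 = 0 ⇒ exp(D) = -1
  r1: exp(ΔT) + (-1)·1 = 0 ⇒ exp(ΔT) = 1
Π_4 = D^-1 · ΔT · X3

["-1", "0", "1", "0", "0", "1"]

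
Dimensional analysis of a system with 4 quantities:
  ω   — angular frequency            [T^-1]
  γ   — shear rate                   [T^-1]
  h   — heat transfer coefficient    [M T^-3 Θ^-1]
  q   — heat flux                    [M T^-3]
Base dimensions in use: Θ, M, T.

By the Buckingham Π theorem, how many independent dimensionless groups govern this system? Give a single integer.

1

Write exponents as rows Θ,M,T / cols ω,γ,h,q:
  Θ: [ 0  0 -1  0]
  M: [ 0  0  1  1]
  T: [-1 -1 -3 -3]
RREF → pivots at {ω,h,q} ⇒ r = 3
n=4, r=3 ⇒ 1 dimensionless group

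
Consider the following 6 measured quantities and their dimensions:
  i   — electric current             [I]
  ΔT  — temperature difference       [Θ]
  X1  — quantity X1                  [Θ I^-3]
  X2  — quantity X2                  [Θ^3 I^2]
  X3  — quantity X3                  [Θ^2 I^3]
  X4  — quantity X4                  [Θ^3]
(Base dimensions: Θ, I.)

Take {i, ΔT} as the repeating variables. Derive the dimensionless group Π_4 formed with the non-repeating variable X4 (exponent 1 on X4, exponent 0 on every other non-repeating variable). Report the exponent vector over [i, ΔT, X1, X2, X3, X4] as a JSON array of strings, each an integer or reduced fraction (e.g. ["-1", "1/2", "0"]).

["0", "-3", "0", "0", "0", "1"]

Write exponents as rows Θ,I / cols i,ΔT,X1,X2,X3,X4:
  Θ: [ 0  1  1  3  2  3]
  I: [ 1  0 -3  2  3  0]
Echelon form has 2 nonzero rows (pivots: i,ΔT)
Pivot set = {i,ΔT}, free = {X1,X2,X3,X4}
RREF:
  r0: [   1    0   -3    2    3    0]
  r1: [   0    1    1    3    2    3]
Fix exponent of X4 at 1, X1 at 0, X2 at 0, X3 at 0; solve each RREF row for its pivot's exponent:
  r0: exp(i) + (0)·1 = 0 ⇒ exp(i) = 0
  r1: exp(ΔT) + (3)·1 = 0 ⇒ exp(ΔT) = -3
Π_4 = ΔT^-3 · X4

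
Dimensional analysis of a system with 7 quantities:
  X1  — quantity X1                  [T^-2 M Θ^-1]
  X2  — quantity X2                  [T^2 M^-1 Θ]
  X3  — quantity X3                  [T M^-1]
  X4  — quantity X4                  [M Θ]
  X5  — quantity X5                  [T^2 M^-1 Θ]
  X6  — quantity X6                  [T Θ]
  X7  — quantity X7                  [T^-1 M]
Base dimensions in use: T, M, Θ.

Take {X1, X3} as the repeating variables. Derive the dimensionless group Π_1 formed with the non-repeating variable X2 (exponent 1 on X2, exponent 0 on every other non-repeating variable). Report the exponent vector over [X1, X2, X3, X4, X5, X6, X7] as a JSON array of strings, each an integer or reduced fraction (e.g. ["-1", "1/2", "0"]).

["1", "1", "0", "0", "0", "0", "0"]

Dimensional matrix (T×M×Θ by X1×X2×X3×X4×X5×X6×X7):
  T: [-2  2  1  0  2  1 -1]
  M: [ 1 -1 -1  1 -1  0  1]
  Θ: [-1  1  0  1  1  1  0]
Row reduction gives pivot columns X1,X3; rank = 2
Repeat: X1,X3; free: X2,X4,X5,X6,X7
RREF:
  r0: [   1   -1    0   -1   -1   -1    0]
  r1: [   0    0    1   -2    0   -1   -1]
  r2: [   0    0    0    0    0    0    0]
Fix exponent of X2 at 1, X4 at 0, X5 at 0, X6 at 0, X7 at 0; solve each RREF row for its pivot's exponent:
  r0: exp(X1) + (-1)·1 = 0 ⇒ exp(X1) = 1
  r1: exp(X3) + (0)·1 = 0 ⇒ exp(X3) = 0
Π_1 = X1 · X2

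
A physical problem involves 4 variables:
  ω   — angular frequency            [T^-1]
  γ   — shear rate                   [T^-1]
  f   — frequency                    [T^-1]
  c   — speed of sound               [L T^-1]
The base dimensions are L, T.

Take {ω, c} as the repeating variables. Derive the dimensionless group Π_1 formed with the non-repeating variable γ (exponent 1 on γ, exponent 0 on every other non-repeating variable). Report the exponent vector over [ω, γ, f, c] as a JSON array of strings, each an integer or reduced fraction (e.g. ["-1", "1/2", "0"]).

["-1", "1", "0", "0"]

Write exponents as rows L,T / cols ω,γ,f,c:
  L: [ 0  0  0  1]
  T: [-1 -1 -1 -1]
Echelon form has 2 nonzero rows (pivots: ω,c)
Repeat: ω,c; free: γ,f
RREF:
  r0: [   1    1    1    0]
  r1: [   0    0    0    1]
Fix exponent of γ at 1, f at 0; solve each RREF row for its pivot's exponent:
  r0: exp(ω) + (1)·1 = 0 ⇒ exp(ω) = -1
  r1: exp(c) + (0)·1 = 0 ⇒ exp(c) = 0
Π_1 = ω^-1 · γ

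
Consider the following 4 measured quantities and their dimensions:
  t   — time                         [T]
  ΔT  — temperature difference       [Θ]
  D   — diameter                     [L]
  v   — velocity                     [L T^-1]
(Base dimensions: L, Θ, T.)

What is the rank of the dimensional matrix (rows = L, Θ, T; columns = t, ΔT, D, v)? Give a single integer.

3

Write exponents as rows L,Θ,T / cols t,ΔT,D,v:
  L: [ 0  0  1  1]
  Θ: [ 0  1  0  0]
  T: [ 1  0  0 -1]
Row reduction gives pivot columns t,ΔT,D; rank = 3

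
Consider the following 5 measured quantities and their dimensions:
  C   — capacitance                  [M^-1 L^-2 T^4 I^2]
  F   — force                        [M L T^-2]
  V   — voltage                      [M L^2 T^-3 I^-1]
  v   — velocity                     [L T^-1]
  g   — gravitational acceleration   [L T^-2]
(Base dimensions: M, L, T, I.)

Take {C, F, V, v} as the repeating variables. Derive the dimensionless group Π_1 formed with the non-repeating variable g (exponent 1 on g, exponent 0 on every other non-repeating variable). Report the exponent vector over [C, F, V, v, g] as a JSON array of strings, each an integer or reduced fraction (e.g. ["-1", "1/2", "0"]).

["1", "-1", "2", "-2", "1"]

Write exponents as rows M,L,T,I / cols C,F,V,v,g:
  M: [-1  1  1  0  0]
  L: [-2  1  2  1  1]
  T: [ 4 -2 -3 -1 -2]
  I: [ 2  0 -1  0  0]
Row reduction gives pivot columns C,F,V,v; rank = 4
Pivot set = {C,F,V,v}, free = {g}
RREF:
  r0: [   1    0    0    0   -1]
  r1: [   0    1    0    0    1]
  r2: [   0    0    1    0   -2]
  r3: [   0    0    0    1    2]
Fix exponent of g at 1; solve each RREF row for its pivot's exponent:
  r0: exp(C) + (-1)·1 = 0 ⇒ exp(C) = 1
  r1: exp(F) + (1)·1 = 0 ⇒ exp(F) = -1
  r2: exp(V) + (-2)·1 = 0 ⇒ exp(V) = 2
  r3: exp(v) + (2)·1 = 0 ⇒ exp(v) = -2
Π_1 = C · F^-1 · V^2 · v^-2 · g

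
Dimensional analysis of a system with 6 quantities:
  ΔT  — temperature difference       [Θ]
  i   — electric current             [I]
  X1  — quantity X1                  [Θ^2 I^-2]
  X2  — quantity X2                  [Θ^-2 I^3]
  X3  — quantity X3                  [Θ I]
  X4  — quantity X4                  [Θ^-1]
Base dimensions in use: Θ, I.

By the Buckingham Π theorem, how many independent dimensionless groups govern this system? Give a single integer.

4

Dimensional matrix (Θ×I by ΔT×i×X1×X2×X3×X4):
  Θ: [ 1  0  2 -2  1 -1]
  I: [ 0  1 -2  3  1  0]
Row reduction gives pivot columns ΔT,i; rank = 2
6 vars − rank 2 = 4 Π groups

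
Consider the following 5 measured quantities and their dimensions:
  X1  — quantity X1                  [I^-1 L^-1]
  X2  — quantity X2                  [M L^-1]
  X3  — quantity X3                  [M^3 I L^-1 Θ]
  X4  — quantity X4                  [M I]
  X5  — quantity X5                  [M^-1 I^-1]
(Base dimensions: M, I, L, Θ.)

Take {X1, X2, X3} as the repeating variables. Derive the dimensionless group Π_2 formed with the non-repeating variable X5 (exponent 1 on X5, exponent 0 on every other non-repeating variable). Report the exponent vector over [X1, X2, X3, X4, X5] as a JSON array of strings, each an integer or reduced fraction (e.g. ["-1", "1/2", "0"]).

["-1", "1", "0", "0", "1"]

Exponent matrix [M,I,L,Θ] × [X1,X2,X3,X4,X5]:
  M: [ 0  1  3  1 -1]
  I: [-1  0  1  1 -1]
  L: [-1 -1 -1  0  0]
  Θ: [ 0  0  1  0  0]
Row reduction gives pivot columns X1,X2,X3; rank = 3
Repeat: X1,X2,X3; free: X4,X5
RREF:
  r0: [   1    0    0   -1    1]
  r1: [   0    1    0    1   -1]
  r2: [   0    0    1    0    0]
  r3: [   0    0    0    0    0]
Fix exponent of X5 at 1, X4 at 0; solve each RREF row for its pivot's exponent:
  r0: exp(X1) + (1)·1 = 0 ⇒ exp(X1) = -1
  r1: exp(X2) + (-1)·1 = 0 ⇒ exp(X2) = 1
  r2: exp(X3) + (0)·1 = 0 ⇒ exp(X3) = 0
Π_2 = X1^-1 · X2 · X5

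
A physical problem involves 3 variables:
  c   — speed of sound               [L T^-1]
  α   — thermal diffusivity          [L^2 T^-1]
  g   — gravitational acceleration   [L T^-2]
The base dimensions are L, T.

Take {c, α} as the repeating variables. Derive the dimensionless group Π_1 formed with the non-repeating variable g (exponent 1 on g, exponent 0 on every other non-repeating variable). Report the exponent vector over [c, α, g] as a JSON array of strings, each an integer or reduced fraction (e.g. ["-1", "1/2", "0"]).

["-3", "1", "1"]

Write exponents as rows L,T / cols c,α,g:
  L: [ 1  2  1]
  T: [-1 -1 -2]
RREF → pivots at {c,α} ⇒ r = 2
Pivot set = {c,α}, free = {g}
RREF:
  r0: [   1    0    3]
  r1: [   0    1   -1]
Fix exponent of g at 1; solve each RREF row for its pivot's exponent:
  r0: exp(c) + (3)·1 = 0 ⇒ exp(c) = -3
  r1: exp(α) + (-1)·1 = 0 ⇒ exp(α) = 1
Π_1 = c^-3 · α · g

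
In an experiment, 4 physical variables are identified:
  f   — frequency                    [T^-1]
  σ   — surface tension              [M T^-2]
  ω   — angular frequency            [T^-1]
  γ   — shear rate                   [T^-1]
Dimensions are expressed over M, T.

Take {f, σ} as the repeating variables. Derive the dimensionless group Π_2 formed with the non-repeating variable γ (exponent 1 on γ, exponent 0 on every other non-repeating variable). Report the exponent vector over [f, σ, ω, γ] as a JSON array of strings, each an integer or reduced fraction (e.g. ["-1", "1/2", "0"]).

Dimensional matrix (M×T by f×σ×ω×γ):
  M: [ 0  1  0  0]
  T: [-1 -2 -1 -1]
RREF → pivots at {f,σ} ⇒ r = 2
Repeat: f,σ; free: ω,γ
RREF:
  r0: [   1    0    1    1]
  r1: [   0    1    0    0]
Fix exponent of γ at 1, ω at 0; solve each RREF row for its pivot's exponent:
  r0: exp(f) + (1)·1 = 0 ⇒ exp(f) = -1
  r1: exp(σ) + (0)·1 = 0 ⇒ exp(σ) = 0
Π_2 = f^-1 · γ

["-1", "0", "0", "1"]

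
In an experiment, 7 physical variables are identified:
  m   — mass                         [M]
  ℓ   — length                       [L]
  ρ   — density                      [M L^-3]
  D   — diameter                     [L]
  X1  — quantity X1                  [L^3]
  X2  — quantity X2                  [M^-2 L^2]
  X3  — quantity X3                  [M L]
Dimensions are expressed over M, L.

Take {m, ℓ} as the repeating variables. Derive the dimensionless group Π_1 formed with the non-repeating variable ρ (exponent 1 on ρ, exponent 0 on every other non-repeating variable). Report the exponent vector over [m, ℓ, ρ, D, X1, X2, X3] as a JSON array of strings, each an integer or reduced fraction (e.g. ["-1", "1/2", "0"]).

Write exponents as rows M,L / cols m,ℓ,ρ,D,X1,X2,X3:
  M: [ 1  0  1  0  0 -2  1]
  L: [ 0  1 -3  1  3  2  1]
Row reduction gives pivot columns m,ℓ; rank = 2
Pivot set = {m,ℓ}, free = {ρ,D,X1,X2,X3}
RREF:
  r0: [   1    0    1    0    0   -2    1]
  r1: [   0    1   -3    1    3    2    1]
Fix exponent of ρ at 1, D at 0, X1 at 0, X2 at 0, X3 at 0; solve each RREF row for its pivot's exponent:
  r0: exp(m) + (1)·1 = 0 ⇒ exp(m) = -1
  r1: exp(ℓ) + (-3)·1 = 0 ⇒ exp(ℓ) = 3
Π_1 = m^-1 · ℓ^3 · ρ

["-1", "3", "1", "0", "0", "0", "0"]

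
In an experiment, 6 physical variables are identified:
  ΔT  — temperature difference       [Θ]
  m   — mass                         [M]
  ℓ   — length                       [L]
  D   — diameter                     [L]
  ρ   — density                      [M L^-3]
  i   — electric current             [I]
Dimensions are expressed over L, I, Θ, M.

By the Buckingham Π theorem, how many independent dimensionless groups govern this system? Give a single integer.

2

Dimensional matrix (L×I×Θ×M by ΔT×m×ℓ×D×ρ×i):
  L: [ 0  0  1  1 -3  0]
  I: [ 0  0  0  0  0  1]
  Θ: [ 1  0  0  0  0  0]
  M: [ 0  1  0  0  1  0]
Row reduction gives pivot columns ΔT,m,ℓ,i; rank = 4
n=6, r=4 ⇒ 2 dimensionless groups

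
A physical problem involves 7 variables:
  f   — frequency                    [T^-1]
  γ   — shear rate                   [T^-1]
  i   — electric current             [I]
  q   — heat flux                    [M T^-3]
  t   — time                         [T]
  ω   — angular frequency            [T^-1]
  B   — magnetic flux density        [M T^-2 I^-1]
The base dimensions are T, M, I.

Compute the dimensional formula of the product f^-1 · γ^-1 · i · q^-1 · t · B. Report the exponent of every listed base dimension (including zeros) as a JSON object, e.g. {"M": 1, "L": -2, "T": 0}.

Write exponents as rows T,M,I / cols f,γ,i,q,t,ω,B:
  T: [-1 -1  0 -3  1 -1 -2]
  M: [ 0  0  0  1  0  0  1]
  I: [ 0  0  1  0  0  0 -1]
  [T]: (-1)·-1+(-1)·-1+(1)·0+(-1)·-3+(1)·1+(1)·-2 = 4
  [M]: (-1)·0+(-1)·0+(1)·0+(-1)·1+(1)·0+(1)·1 = 0
  [I]: (-1)·0+(-1)·0+(1)·1+(-1)·0+(1)·0+(1)·-1 = 0
⇒ T^4

{"T": 4, "M": 0, "I": 0}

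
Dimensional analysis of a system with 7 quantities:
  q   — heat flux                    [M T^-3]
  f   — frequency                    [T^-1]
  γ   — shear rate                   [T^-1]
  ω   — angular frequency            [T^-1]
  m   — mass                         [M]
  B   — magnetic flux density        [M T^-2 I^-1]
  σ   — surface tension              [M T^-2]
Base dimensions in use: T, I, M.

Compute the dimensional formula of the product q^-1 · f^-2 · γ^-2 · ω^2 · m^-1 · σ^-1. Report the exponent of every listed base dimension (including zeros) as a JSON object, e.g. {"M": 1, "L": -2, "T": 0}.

{"T": 7, "I": 0, "M": -3}

Write exponents as rows T,I,M / cols q,f,γ,ω,m,B,σ:
  T: [-3 -1 -1 -1  0 -2 -2]
  I: [ 0  0  0  0  0 -1  0]
  M: [ 1  0  0  0  1  1  1]
  [T]: (-1)·-3+(-2)·-1+(-2)·-1+(2)·-1+(-1)·0+(-1)·-2 = 7
  [I]: (-1)·0+(-2)·0+(-2)·0+(2)·0+(-1)·0+(-1)·0 = 0
  [M]: (-1)·1+(-2)·0+(-2)·0+(2)·0+(-1)·1+(-1)·1 = -3
⇒ T^7 M^-3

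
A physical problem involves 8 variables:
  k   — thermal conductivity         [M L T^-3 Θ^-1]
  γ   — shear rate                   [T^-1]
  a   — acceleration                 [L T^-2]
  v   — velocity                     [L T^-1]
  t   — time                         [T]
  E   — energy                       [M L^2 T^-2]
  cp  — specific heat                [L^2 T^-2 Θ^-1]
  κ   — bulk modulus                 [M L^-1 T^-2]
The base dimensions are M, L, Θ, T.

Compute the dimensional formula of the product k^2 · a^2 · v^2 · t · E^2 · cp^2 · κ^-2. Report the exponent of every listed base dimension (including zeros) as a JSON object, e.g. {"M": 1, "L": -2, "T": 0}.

{"M": 2, "L": 16, "Θ": -4, "T": -15}

Dimensional matrix (M×L×Θ×T by k×γ×a×v×t×E×cp×κ):
  M: [ 1  0  0  0  0  1  0  1]
  L: [ 1  0  1  1  0  2  2 -1]
  Θ: [-1  0  0  0  0  0 -1  0]
  T: [-3 -1 -2 -1  1 -2 -2 -2]
  [M]: (2)·1+(2)·0+(2)·0+(1)·0+(2)·1+(2)·0+(-2)·1 = 2
  [L]: (2)·1+(2)·1+(2)·1+(1)·0+(2)·2+(2)·2+(-2)·-1 = 16
  [Θ]: (2)·-1+(2)·0+(2)·0+(1)·0+(2)·0+(2)·-1+(-2)·0 = -4
  [T]: (2)·-3+(2)·-2+(2)·-1+(1)·1+(2)·-2+(2)·-2+(-2)·-2 = -15
⇒ M^2 L^16 Θ^-4 T^-15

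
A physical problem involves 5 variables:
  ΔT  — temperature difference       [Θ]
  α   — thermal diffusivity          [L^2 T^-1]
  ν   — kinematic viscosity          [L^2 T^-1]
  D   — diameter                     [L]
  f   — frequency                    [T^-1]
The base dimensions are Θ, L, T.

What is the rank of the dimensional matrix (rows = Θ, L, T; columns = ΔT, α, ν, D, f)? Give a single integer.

Dimensional matrix (Θ×L×T by ΔT×α×ν×D×f):
  Θ: [ 1  0  0  0  0]
  L: [ 0  2  2  1  0]
  T: [ 0 -1 -1  0 -1]
Row reduction gives pivot columns ΔT,α,D; rank = 3

3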